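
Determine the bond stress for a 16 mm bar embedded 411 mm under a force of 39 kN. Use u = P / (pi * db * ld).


u = P / (pi * db * ld)
= 39 * 1000 / (pi * 16 * 411)
= 1.888 MPa

1.888


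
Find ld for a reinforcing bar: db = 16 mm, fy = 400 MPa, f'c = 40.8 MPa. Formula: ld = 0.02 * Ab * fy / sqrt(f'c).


Ab = pi * 16^2 / 4 = 201.062 mm2
ld = 0.02 * 201.062 * 400 / sqrt(40.8)
= 251.8 mm

251.8


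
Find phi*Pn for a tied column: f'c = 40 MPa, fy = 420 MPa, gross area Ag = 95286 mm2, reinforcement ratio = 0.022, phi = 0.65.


Ast = rho * Ag = 0.022 * 95286 = 2096.292 mm2
phi*Pn = 0.65 * 0.80 * (0.85 * 40 * (95286 - 2096.292) + 420 * 2096.292) / 1000
= 2105.42 kN

2105.42


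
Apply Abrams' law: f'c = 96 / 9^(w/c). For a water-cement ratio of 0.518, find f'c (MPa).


f'c = 96 / 9^0.518
= 96 / 3.121
= 30.76 MPa

30.76


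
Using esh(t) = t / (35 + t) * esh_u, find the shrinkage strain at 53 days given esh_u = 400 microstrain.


esh(53) = 53 / (35 + 53) * 400
= 53 / 88 * 400
= 240.9 microstrain

240.9


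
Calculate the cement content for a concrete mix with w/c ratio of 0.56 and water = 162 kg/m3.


Cement = water / (w/c)
= 162 / 0.56
= 289.3 kg/m3

289.3


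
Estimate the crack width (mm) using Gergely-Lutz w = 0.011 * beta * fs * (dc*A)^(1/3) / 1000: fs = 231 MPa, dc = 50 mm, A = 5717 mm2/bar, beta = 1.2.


w = 0.011 * beta * fs * (dc * A)^(1/3) / 1000
= 0.011 * 1.2 * 231 * (50 * 5717)^(1/3) / 1000
= 0.201 mm

0.201


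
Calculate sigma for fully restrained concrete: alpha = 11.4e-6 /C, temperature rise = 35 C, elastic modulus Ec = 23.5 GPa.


sigma = alpha * dT * Ec
= 11.4e-6 * 35 * 23.5 * 1000
= 9.377 MPa

9.377


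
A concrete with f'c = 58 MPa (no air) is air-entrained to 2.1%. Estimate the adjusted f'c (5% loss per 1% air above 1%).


Strength loss = (2.1 - 1) * 5 = 5.5%
f'c = 58 * (1 - 5.5/100)
= 54.81 MPa

54.81


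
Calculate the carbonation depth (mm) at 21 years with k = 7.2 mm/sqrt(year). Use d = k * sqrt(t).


depth = k * sqrt(t)
= 7.2 * sqrt(21)
= 32.99 mm

32.99


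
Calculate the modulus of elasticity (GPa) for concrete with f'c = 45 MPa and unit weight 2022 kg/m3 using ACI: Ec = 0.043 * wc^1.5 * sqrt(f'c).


Ec = 0.043 * 2022^1.5 * sqrt(45) / 1000
= 26.23 GPa

26.23


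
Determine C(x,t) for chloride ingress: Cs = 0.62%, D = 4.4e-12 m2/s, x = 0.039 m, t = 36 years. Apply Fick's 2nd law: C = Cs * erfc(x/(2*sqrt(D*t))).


t_seconds = 36 * 365.25 * 24 * 3600 = 1136073600.0 s
arg = 0.039 / (2 * sqrt(4.4e-12 * 1136073600.0))
= 0.2758
erfc(0.2758) = 0.6965
C = 0.62 * 0.6965 = 0.4318%

0.4318


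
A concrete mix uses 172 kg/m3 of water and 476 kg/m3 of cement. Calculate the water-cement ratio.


w/c = water / cement
w/c = 172 / 476 = 0.361

0.361


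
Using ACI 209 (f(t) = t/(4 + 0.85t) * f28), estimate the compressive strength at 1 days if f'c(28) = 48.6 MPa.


f(1) = 1 / (4 + 0.85 * 1) * 48.6
= 1 / 4.85 * 48.6
= 10.02 MPa

10.02


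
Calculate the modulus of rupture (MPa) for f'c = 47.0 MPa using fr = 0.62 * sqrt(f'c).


fr = 0.62 * sqrt(47.0)
= 4.251 MPa

4.251


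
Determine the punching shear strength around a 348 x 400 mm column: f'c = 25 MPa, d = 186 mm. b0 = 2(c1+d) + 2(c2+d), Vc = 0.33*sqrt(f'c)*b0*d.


b0 = 2*(348 + 186) + 2*(400 + 186) = 2240 mm
Vc = 0.33 * sqrt(25) * 2240 * 186 / 1000
= 687.46 kN

687.46


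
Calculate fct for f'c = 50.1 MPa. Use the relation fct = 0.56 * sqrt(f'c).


fct = 0.56 * sqrt(50.1)
= 0.56 * 7.078
= 3.964 MPa

3.964


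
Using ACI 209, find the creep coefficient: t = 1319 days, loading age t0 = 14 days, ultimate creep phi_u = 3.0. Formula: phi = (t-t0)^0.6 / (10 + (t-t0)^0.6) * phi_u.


dt = 1319 - 14 = 1305
phi = 1305^0.6 / (10 + 1305^0.6) * 3.0
= 2.643

2.643


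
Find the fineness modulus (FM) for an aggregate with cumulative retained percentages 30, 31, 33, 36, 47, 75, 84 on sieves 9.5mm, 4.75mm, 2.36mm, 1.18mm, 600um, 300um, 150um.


FM = sum(cumulative % retained) / 100
= 336 / 100
= 3.36

3.36


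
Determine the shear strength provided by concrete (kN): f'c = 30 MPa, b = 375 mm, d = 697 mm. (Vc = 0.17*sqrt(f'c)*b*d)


Vc = 0.17 * sqrt(30) * 375 * 697 / 1000
= 243.37 kN

243.37


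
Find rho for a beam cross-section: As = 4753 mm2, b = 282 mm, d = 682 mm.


rho = As / (b * d)
= 4753 / (282 * 682)
= 0.0247

0.0247


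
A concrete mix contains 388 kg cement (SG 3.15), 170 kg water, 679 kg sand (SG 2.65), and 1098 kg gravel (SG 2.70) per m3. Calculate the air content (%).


Vol cement = 388 / (3.15 * 1000) = 0.123175 m3
Vol water = 170 / 1000 = 0.17 m3
Vol sand = 679 / (2.65 * 1000) = 0.256226 m3
Vol gravel = 1098 / (2.70 * 1000) = 0.406667 m3
Total solid + water volume = 0.956068 m3
Air = (1 - 0.956068) * 100 = 4.39%

4.39


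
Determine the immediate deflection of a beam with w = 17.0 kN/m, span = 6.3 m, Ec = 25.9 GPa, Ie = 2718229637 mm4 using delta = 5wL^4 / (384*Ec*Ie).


Convert: L = 6.3 m = 6300 mm, Ec = 25.9 GPa = 25900 MPa
delta = 5 * 17.0 * 6300^4 / (384 * 25900 * 2718229637)
= 4.95 mm

4.95


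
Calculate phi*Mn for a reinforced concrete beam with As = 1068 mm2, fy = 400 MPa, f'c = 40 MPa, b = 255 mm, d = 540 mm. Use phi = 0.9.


a = As * fy / (0.85 * f'c * b)
= 1068 * 400 / (0.85 * 40 * 255)
= 49.2734 mm
Mn = As * fy * (d - a/2) / 10^6
= 220.1632 kN-m
phi*Mn = 0.9 * 220.1632 = 198.15 kN-m

198.15


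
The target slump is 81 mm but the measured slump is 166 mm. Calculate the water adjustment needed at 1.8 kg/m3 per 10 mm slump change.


Difference = 81 - 166 = -85 mm
Water adjustment = -85 * 1.8 / 10 = -15.3 kg/m3

-15.3


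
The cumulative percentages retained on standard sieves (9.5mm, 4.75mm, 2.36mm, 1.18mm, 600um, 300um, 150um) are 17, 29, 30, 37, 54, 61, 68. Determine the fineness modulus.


FM = sum(cumulative % retained) / 100
= 296 / 100
= 2.96

2.96


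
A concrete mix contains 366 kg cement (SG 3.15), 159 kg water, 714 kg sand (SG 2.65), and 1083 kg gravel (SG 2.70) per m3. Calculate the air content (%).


Vol cement = 366 / (3.15 * 1000) = 0.11619 m3
Vol water = 159 / 1000 = 0.159 m3
Vol sand = 714 / (2.65 * 1000) = 0.269434 m3
Vol gravel = 1083 / (2.70 * 1000) = 0.401111 m3
Total solid + water volume = 0.945736 m3
Air = (1 - 0.945736) * 100 = 5.43%

5.43


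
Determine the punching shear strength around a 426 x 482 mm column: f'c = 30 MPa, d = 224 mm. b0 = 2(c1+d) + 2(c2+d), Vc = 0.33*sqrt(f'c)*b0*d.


b0 = 2*(426 + 224) + 2*(482 + 224) = 2712 mm
Vc = 0.33 * sqrt(30) * 2712 * 224 / 1000
= 1098.03 kN

1098.03


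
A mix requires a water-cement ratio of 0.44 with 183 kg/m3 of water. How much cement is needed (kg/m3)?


Cement = water / (w/c)
= 183 / 0.44
= 415.9 kg/m3

415.9


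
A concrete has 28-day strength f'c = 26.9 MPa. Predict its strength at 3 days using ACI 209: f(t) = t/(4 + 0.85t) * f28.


f(3) = 3 / (4 + 0.85 * 3) * 26.9
= 3 / 6.55 * 26.9
= 12.32 MPa

12.32


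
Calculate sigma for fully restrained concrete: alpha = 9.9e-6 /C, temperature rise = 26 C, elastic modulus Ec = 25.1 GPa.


sigma = alpha * dT * Ec
= 9.9e-6 * 26 * 25.1 * 1000
= 6.461 MPa

6.461


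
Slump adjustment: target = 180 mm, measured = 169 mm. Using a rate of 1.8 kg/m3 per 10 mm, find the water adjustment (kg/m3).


Difference = 180 - 169 = 11 mm
Water adjustment = 11 * 1.8 / 10 = 2.0 kg/m3

2.0


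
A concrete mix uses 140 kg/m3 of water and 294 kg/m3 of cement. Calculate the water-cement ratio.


w/c = water / cement
w/c = 140 / 294 = 0.476

0.476


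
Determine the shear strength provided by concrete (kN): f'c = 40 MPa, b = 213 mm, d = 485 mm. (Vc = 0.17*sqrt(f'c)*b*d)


Vc = 0.17 * sqrt(40) * 213 * 485 / 1000
= 111.07 kN

111.07


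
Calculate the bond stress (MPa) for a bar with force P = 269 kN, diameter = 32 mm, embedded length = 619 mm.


u = P / (pi * db * ld)
= 269 * 1000 / (pi * 32 * 619)
= 4.323 MPa

4.323


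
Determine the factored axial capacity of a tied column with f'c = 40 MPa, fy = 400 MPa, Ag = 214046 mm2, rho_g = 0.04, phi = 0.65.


Ast = rho * Ag = 0.04 * 214046 = 8561.84 mm2
phi*Pn = 0.65 * 0.80 * (0.85 * 40 * (214046 - 8561.84) + 400 * 8561.84) / 1000
= 5413.82 kN

5413.82


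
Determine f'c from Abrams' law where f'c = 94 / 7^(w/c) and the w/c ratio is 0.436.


f'c = 94 / 7^0.436
= 94 / 2.336
= 40.24 MPa

40.24


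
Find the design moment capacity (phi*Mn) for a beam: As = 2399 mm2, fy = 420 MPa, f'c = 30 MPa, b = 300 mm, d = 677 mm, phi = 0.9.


a = As * fy / (0.85 * f'c * b)
= 2399 * 420 / (0.85 * 30 * 300)
= 131.7098 mm
Mn = As * fy * (d - a/2) / 10^6
= 615.7776 kN-m
phi*Mn = 0.9 * 615.7776 = 554.2 kN-m

554.2


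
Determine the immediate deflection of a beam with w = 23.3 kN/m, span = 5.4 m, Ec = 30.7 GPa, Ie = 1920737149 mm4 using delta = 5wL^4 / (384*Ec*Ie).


Convert: L = 5.4 m = 5400 mm, Ec = 30.7 GPa = 30700 MPa
delta = 5 * 23.3 * 5400^4 / (384 * 30700 * 1920737149)
= 4.37 mm

4.37


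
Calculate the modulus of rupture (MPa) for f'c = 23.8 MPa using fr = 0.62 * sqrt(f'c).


fr = 0.62 * sqrt(23.8)
= 3.025 MPa

3.025


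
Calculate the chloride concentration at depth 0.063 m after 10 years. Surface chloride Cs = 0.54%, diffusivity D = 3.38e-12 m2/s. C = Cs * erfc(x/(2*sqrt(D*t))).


t_seconds = 10 * 365.25 * 24 * 3600 = 315576000.0 s
arg = 0.063 / (2 * sqrt(3.38e-12 * 315576000.0))
= 0.9645
erfc(0.9645) = 0.1726
C = 0.54 * 0.1726 = 0.0932%

0.0932


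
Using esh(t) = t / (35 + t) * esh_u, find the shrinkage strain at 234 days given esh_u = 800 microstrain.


esh(234) = 234 / (35 + 234) * 800
= 234 / 269 * 800
= 695.9 microstrain

695.9


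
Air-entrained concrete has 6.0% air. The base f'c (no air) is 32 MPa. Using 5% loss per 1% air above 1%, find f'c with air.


Strength loss = (6.0 - 1) * 5 = 25.0%
f'c = 32 * (1 - 25.0/100)
= 24.0 MPa

24.0


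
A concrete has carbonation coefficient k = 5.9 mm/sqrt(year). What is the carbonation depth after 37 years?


depth = k * sqrt(t)
= 5.9 * sqrt(37)
= 35.89 mm

35.89


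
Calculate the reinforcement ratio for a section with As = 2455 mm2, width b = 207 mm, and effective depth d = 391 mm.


rho = As / (b * d)
= 2455 / (207 * 391)
= 0.0303

0.0303


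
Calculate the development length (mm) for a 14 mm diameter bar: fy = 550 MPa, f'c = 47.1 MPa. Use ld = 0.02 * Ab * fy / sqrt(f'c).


Ab = pi * 14^2 / 4 = 153.938 mm2
ld = 0.02 * 153.938 * 550 / sqrt(47.1)
= 246.7 mm

246.7


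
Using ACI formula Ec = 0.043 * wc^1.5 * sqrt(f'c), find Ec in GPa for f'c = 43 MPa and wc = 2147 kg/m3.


Ec = 0.043 * 2147^1.5 * sqrt(43) / 1000
= 28.05 GPa

28.05


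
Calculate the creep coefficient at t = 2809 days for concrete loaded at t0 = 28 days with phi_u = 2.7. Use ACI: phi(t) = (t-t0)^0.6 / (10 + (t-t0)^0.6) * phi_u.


dt = 2809 - 28 = 2781
phi = 2781^0.6 / (10 + 2781^0.6) * 2.7
= 2.487

2.487


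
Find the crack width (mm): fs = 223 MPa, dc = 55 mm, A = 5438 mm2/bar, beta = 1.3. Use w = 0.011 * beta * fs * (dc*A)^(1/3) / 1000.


w = 0.011 * beta * fs * (dc * A)^(1/3) / 1000
= 0.011 * 1.3 * 223 * (55 * 5438)^(1/3) / 1000
= 0.213 mm

0.213


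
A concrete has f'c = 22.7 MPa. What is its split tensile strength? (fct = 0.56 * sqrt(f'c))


fct = 0.56 * sqrt(22.7)
= 0.56 * 4.764
= 2.668 MPa

2.668


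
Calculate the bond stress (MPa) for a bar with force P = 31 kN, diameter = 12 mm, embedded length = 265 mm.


u = P / (pi * db * ld)
= 31 * 1000 / (pi * 12 * 265)
= 3.103 MPa

3.103


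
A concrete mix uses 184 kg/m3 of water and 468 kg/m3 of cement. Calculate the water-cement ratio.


w/c = water / cement
w/c = 184 / 468 = 0.393

0.393


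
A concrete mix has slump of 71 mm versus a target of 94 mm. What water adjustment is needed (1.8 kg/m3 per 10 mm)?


Difference = 94 - 71 = 23 mm
Water adjustment = 23 * 1.8 / 10 = 4.1 kg/m3

4.1


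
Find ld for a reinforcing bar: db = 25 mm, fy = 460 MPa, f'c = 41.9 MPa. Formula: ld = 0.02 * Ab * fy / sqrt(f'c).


Ab = pi * 25^2 / 4 = 490.874 mm2
ld = 0.02 * 490.874 * 460 / sqrt(41.9)
= 697.7 mm

697.7


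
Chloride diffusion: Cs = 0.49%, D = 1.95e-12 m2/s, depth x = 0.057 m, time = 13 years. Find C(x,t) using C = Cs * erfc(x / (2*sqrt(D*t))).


t_seconds = 13 * 365.25 * 24 * 3600 = 410248800.0 s
arg = 0.057 / (2 * sqrt(1.95e-12 * 410248800.0))
= 1.0076
erfc(1.0076) = 0.1542
C = 0.49 * 0.1542 = 0.0755%

0.0755


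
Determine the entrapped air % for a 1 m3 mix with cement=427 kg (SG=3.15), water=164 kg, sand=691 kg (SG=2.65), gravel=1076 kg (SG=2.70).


Vol cement = 427 / (3.15 * 1000) = 0.135556 m3
Vol water = 164 / 1000 = 0.164 m3
Vol sand = 691 / (2.65 * 1000) = 0.260755 m3
Vol gravel = 1076 / (2.70 * 1000) = 0.398519 m3
Total solid + water volume = 0.958829 m3
Air = (1 - 0.958829) * 100 = 4.12%

4.12


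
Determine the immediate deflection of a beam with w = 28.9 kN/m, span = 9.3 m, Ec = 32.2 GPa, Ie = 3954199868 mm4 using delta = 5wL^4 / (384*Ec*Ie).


Convert: L = 9.3 m = 9300 mm, Ec = 32.2 GPa = 32200 MPa
delta = 5 * 28.9 * 9300^4 / (384 * 32200 * 3954199868)
= 22.11 mm

22.11


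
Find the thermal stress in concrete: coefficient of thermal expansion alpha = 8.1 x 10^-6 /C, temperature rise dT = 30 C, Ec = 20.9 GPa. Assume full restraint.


sigma = alpha * dT * Ec
= 8.1e-6 * 30 * 20.9 * 1000
= 5.079 MPa

5.079


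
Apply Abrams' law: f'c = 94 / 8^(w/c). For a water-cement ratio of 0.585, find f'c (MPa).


f'c = 94 / 8^0.585
= 94 / 3.375
= 27.85 MPa

27.85


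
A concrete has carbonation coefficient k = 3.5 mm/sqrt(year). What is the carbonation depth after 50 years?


depth = k * sqrt(t)
= 3.5 * sqrt(50)
= 24.75 mm

24.75


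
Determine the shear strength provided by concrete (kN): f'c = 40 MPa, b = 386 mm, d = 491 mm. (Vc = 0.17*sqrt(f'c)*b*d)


Vc = 0.17 * sqrt(40) * 386 * 491 / 1000
= 203.77 kN

203.77


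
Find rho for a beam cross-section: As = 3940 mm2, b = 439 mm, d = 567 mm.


rho = As / (b * d)
= 3940 / (439 * 567)
= 0.0158

0.0158


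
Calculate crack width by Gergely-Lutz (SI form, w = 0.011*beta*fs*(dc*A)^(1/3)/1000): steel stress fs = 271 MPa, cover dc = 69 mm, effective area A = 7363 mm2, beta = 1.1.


w = 0.011 * beta * fs * (dc * A)^(1/3) / 1000
= 0.011 * 1.1 * 271 * (69 * 7363)^(1/3) / 1000
= 0.262 mm

0.262


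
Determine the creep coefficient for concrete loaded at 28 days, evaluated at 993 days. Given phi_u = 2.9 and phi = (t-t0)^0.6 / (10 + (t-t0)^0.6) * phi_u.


dt = 993 - 28 = 965
phi = 965^0.6 / (10 + 965^0.6) * 2.9
= 2.496

2.496


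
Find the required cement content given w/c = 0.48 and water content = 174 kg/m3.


Cement = water / (w/c)
= 174 / 0.48
= 362.5 kg/m3

362.5


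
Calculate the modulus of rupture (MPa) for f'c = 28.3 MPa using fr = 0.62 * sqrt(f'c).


fr = 0.62 * sqrt(28.3)
= 3.298 MPa

3.298


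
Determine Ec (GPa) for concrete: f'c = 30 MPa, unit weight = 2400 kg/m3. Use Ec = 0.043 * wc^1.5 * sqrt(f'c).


Ec = 0.043 * 2400^1.5 * sqrt(30) / 1000
= 27.69 GPa

27.69


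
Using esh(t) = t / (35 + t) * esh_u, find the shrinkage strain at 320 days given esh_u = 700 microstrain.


esh(320) = 320 / (35 + 320) * 700
= 320 / 355 * 700
= 631.0 microstrain

631.0


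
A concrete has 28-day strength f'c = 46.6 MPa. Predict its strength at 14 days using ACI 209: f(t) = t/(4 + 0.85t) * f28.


f(14) = 14 / (4 + 0.85 * 14) * 46.6
= 14 / 15.9 * 46.6
= 41.03 MPa

41.03


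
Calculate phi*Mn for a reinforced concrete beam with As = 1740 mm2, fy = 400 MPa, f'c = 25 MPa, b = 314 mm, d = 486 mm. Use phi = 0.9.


a = As * fy / (0.85 * f'c * b)
= 1740 * 400 / (0.85 * 25 * 314)
= 104.3087 mm
Mn = As * fy * (d - a/2) / 10^6
= 301.9566 kN-m
phi*Mn = 0.9 * 301.9566 = 271.76 kN-m

271.76


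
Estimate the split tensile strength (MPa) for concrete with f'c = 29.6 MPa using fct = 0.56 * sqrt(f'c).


fct = 0.56 * sqrt(29.6)
= 0.56 * 5.441
= 3.047 MPa

3.047


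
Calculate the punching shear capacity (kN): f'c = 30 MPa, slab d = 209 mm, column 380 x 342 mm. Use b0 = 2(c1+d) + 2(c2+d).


b0 = 2*(380 + 209) + 2*(342 + 209) = 2280 mm
Vc = 0.33 * sqrt(30) * 2280 * 209 / 1000
= 861.3 kN

861.3


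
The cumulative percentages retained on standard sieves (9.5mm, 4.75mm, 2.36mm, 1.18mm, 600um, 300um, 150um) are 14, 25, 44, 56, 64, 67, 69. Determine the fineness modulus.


FM = sum(cumulative % retained) / 100
= 339 / 100
= 3.39

3.39


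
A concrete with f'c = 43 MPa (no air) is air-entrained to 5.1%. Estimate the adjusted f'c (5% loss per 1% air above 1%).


Strength loss = (5.1 - 1) * 5 = 20.5%
f'c = 43 * (1 - 20.5/100)
= 34.19 MPa

34.19


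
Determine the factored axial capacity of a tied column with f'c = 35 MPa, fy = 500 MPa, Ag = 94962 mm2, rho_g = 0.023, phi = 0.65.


Ast = rho * Ag = 0.023 * 94962 = 2184.126 mm2
phi*Pn = 0.65 * 0.80 * (0.85 * 35 * (94962 - 2184.126) + 500 * 2184.126) / 1000
= 2003.15 kN

2003.15


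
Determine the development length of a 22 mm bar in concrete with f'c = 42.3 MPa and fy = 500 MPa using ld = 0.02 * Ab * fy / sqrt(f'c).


Ab = pi * 22^2 / 4 = 380.133 mm2
ld = 0.02 * 380.133 * 500 / sqrt(42.3)
= 584.5 mm

584.5


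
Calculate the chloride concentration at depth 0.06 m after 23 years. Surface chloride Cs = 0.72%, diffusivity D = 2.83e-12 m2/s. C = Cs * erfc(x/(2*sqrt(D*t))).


t_seconds = 23 * 365.25 * 24 * 3600 = 725824800.0 s
arg = 0.06 / (2 * sqrt(2.83e-12 * 725824800.0))
= 0.6619
erfc(0.6619) = 0.3492
C = 0.72 * 0.3492 = 0.2514%

0.2514


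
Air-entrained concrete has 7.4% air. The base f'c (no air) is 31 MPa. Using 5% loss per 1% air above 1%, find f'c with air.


Strength loss = (7.4 - 1) * 5 = 32.0%
f'c = 31 * (1 - 32.0/100)
= 21.08 MPa

21.08


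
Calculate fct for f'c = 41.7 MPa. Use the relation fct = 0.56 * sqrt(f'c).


fct = 0.56 * sqrt(41.7)
= 0.56 * 6.458
= 3.616 MPa

3.616


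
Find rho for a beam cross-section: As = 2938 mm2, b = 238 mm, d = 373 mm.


rho = As / (b * d)
= 2938 / (238 * 373)
= 0.0331

0.0331


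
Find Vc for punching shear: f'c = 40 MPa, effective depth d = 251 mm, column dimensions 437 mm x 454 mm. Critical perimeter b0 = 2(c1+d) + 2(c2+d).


b0 = 2*(437 + 251) + 2*(454 + 251) = 2786 mm
Vc = 0.33 * sqrt(40) * 2786 * 251 / 1000
= 1459.48 kN

1459.48


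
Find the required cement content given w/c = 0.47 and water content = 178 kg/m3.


Cement = water / (w/c)
= 178 / 0.47
= 378.7 kg/m3

378.7


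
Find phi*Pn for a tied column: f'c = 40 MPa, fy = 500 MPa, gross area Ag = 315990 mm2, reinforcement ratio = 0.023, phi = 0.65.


Ast = rho * Ag = 0.023 * 315990 = 7267.77 mm2
phi*Pn = 0.65 * 0.80 * (0.85 * 40 * (315990 - 7267.77) + 500 * 7267.77) / 1000
= 7347.83 kN

7347.83


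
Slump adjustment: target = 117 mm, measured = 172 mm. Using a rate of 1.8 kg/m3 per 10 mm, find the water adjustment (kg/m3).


Difference = 117 - 172 = -55 mm
Water adjustment = -55 * 1.8 / 10 = -9.9 kg/m3

-9.9


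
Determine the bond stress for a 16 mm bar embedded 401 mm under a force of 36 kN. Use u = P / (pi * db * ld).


u = P / (pi * db * ld)
= 36 * 1000 / (pi * 16 * 401)
= 1.786 MPa

1.786


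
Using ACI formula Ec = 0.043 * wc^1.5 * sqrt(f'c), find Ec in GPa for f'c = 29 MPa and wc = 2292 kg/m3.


Ec = 0.043 * 2292^1.5 * sqrt(29) / 1000
= 25.41 GPa

25.41


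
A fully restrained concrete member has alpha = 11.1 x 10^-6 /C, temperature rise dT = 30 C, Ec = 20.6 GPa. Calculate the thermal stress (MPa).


sigma = alpha * dT * Ec
= 11.1e-6 * 30 * 20.6 * 1000
= 6.86 MPa

6.86


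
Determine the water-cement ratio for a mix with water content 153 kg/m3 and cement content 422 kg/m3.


w/c = water / cement
w/c = 153 / 422 = 0.363

0.363


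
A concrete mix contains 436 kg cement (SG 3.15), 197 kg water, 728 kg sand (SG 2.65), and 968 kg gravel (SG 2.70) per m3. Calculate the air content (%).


Vol cement = 436 / (3.15 * 1000) = 0.138413 m3
Vol water = 197 / 1000 = 0.197 m3
Vol sand = 728 / (2.65 * 1000) = 0.274717 m3
Vol gravel = 968 / (2.70 * 1000) = 0.358519 m3
Total solid + water volume = 0.968648 m3
Air = (1 - 0.968648) * 100 = 3.14%

3.14


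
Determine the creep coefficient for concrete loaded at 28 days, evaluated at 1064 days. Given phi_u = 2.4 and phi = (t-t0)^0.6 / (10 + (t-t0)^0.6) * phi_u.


dt = 1064 - 28 = 1036
phi = 1036^0.6 / (10 + 1036^0.6) * 2.4
= 2.078

2.078


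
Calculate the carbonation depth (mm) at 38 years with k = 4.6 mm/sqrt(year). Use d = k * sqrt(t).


depth = k * sqrt(t)
= 4.6 * sqrt(38)
= 28.36 mm

28.36


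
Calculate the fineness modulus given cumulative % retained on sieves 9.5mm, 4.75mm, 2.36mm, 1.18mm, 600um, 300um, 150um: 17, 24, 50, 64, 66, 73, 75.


FM = sum(cumulative % retained) / 100
= 369 / 100
= 3.69

3.69


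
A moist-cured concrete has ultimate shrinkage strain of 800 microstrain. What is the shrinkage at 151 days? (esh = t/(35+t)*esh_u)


esh(151) = 151 / (35 + 151) * 800
= 151 / 186 * 800
= 649.5 microstrain

649.5


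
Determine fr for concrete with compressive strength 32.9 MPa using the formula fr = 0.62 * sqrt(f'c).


fr = 0.62 * sqrt(32.9)
= 3.556 MPa

3.556


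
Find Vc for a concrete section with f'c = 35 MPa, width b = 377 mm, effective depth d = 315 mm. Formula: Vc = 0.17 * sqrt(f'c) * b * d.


Vc = 0.17 * sqrt(35) * 377 * 315 / 1000
= 119.44 kN

119.44


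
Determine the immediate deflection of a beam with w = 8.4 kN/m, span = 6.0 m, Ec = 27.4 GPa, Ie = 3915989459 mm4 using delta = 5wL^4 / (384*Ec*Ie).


Convert: L = 6.0 m = 6000 mm, Ec = 27.4 GPa = 27400 MPa
delta = 5 * 8.4 * 6000^4 / (384 * 27400 * 3915989459)
= 1.32 mm

1.32


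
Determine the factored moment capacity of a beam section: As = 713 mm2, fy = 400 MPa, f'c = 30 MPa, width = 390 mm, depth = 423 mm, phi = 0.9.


a = As * fy / (0.85 * f'c * b)
= 713 * 400 / (0.85 * 30 * 390)
= 28.6777 mm
Mn = As * fy * (d - a/2) / 10^6
= 116.5502 kN-m
phi*Mn = 0.9 * 116.5502 = 104.9 kN-m

104.9


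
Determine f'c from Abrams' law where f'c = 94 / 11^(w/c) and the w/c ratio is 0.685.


f'c = 94 / 11^0.685
= 94 / 5.168
= 18.19 MPa

18.19


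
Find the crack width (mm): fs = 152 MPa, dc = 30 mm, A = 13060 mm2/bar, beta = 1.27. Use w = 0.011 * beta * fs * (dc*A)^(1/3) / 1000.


w = 0.011 * beta * fs * (dc * A)^(1/3) / 1000
= 0.011 * 1.27 * 152 * (30 * 13060)^(1/3) / 1000
= 0.155 mm

0.155


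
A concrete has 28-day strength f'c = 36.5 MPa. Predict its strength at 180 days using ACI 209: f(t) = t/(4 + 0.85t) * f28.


f(180) = 180 / (4 + 0.85 * 180) * 36.5
= 180 / 157.0 * 36.5
= 41.85 MPa

41.85


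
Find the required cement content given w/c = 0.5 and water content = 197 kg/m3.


Cement = water / (w/c)
= 197 / 0.5
= 394.0 kg/m3

394.0


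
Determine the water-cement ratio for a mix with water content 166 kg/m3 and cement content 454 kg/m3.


w/c = water / cement
w/c = 166 / 454 = 0.366

0.366


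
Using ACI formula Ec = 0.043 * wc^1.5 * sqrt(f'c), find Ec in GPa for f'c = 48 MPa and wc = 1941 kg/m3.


Ec = 0.043 * 1941^1.5 * sqrt(48) / 1000
= 25.48 GPa

25.48


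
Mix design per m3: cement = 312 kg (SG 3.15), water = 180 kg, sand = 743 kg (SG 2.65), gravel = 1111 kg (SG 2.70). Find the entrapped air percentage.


Vol cement = 312 / (3.15 * 1000) = 0.099048 m3
Vol water = 180 / 1000 = 0.18 m3
Vol sand = 743 / (2.65 * 1000) = 0.280377 m3
Vol gravel = 1111 / (2.70 * 1000) = 0.411481 m3
Total solid + water volume = 0.970906 m3
Air = (1 - 0.970906) * 100 = 2.91%

2.91


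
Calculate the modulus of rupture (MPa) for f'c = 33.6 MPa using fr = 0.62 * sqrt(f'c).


fr = 0.62 * sqrt(33.6)
= 3.594 MPa

3.594


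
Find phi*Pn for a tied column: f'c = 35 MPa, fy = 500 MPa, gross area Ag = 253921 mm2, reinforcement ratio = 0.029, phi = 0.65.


Ast = rho * Ag = 0.029 * 253921 = 7363.709 mm2
phi*Pn = 0.65 * 0.80 * (0.85 * 35 * (253921 - 7363.709) + 500 * 7363.709) / 1000
= 5728.81 kN

5728.81


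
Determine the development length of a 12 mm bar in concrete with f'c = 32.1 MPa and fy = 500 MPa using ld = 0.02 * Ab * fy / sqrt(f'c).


Ab = pi * 12^2 / 4 = 113.097 mm2
ld = 0.02 * 113.097 * 500 / sqrt(32.1)
= 199.6 mm

199.6


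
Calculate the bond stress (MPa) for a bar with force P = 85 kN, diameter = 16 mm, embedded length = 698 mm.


u = P / (pi * db * ld)
= 85 * 1000 / (pi * 16 * 698)
= 2.423 MPa

2.423


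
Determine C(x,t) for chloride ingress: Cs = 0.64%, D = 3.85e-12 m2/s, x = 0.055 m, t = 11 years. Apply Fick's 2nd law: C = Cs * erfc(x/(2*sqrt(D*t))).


t_seconds = 11 * 365.25 * 24 * 3600 = 347133600.0 s
arg = 0.055 / (2 * sqrt(3.85e-12 * 347133600.0))
= 0.7522
erfc(0.7522) = 0.2874
C = 0.64 * 0.2874 = 0.1839%

0.1839


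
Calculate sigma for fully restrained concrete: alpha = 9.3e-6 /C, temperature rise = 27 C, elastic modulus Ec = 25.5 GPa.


sigma = alpha * dT * Ec
= 9.3e-6 * 27 * 25.5 * 1000
= 6.403 MPa

6.403


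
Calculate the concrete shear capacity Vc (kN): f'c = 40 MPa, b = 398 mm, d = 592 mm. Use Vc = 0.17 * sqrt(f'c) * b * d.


Vc = 0.17 * sqrt(40) * 398 * 592 / 1000
= 253.33 kN

253.33


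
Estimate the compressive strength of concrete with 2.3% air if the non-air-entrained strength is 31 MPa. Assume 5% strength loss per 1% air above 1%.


Strength loss = (2.3 - 1) * 5 = 6.5%
f'c = 31 * (1 - 6.5/100)
= 28.99 MPa

28.99


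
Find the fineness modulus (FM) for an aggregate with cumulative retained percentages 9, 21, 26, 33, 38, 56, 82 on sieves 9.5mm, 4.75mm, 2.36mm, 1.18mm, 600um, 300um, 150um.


FM = sum(cumulative % retained) / 100
= 265 / 100
= 2.65

2.65


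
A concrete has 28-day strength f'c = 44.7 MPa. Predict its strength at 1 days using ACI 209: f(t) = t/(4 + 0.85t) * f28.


f(1) = 1 / (4 + 0.85 * 1) * 44.7
= 1 / 4.85 * 44.7
= 9.22 MPa

9.22


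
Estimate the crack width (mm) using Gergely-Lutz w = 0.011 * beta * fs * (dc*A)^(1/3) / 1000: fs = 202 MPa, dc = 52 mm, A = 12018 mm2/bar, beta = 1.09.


w = 0.011 * beta * fs * (dc * A)^(1/3) / 1000
= 0.011 * 1.09 * 202 * (52 * 12018)^(1/3) / 1000
= 0.207 mm

0.207


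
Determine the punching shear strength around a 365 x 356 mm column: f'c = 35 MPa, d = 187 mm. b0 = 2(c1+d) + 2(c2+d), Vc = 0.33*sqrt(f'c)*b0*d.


b0 = 2*(365 + 187) + 2*(356 + 187) = 2190 mm
Vc = 0.33 * sqrt(35) * 2190 * 187 / 1000
= 799.53 kN

799.53


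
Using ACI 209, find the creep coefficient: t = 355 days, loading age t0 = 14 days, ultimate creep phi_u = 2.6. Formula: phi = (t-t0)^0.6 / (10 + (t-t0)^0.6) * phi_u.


dt = 355 - 14 = 341
phi = 341^0.6 / (10 + 341^0.6) * 2.6
= 1.997

1.997


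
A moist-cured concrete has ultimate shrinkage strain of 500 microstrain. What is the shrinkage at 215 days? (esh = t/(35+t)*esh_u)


esh(215) = 215 / (35 + 215) * 500
= 215 / 250 * 500
= 430.0 microstrain

430.0


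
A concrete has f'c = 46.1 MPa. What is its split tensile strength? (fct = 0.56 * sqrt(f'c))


fct = 0.56 * sqrt(46.1)
= 0.56 * 6.79
= 3.802 MPa

3.802


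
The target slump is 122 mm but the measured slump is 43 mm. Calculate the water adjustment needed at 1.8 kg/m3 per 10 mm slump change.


Difference = 122 - 43 = 79 mm
Water adjustment = 79 * 1.8 / 10 = 14.2 kg/m3

14.2


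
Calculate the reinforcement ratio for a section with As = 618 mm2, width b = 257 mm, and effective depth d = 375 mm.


rho = As / (b * d)
= 618 / (257 * 375)
= 0.0064

0.0064


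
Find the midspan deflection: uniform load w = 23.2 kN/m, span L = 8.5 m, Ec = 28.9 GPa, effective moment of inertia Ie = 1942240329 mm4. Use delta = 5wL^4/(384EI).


Convert: L = 8.5 m = 8500 mm, Ec = 28.9 GPa = 28900 MPa
delta = 5 * 23.2 * 8500^4 / (384 * 28900 * 1942240329)
= 28.09 mm

28.09


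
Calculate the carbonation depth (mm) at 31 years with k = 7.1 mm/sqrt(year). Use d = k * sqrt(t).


depth = k * sqrt(t)
= 7.1 * sqrt(31)
= 39.53 mm

39.53


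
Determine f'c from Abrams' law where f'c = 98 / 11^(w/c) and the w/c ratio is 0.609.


f'c = 98 / 11^0.609
= 98 / 4.307
= 22.75 MPa

22.75


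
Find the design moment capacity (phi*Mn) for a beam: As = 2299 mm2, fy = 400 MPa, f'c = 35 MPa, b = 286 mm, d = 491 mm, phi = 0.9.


a = As * fy / (0.85 * f'c * b)
= 2299 * 400 / (0.85 * 35 * 286)
= 108.0802 mm
Mn = As * fy * (d - a/2) / 10^6
= 401.8283 kN-m
phi*Mn = 0.9 * 401.8283 = 361.65 kN-m

361.65


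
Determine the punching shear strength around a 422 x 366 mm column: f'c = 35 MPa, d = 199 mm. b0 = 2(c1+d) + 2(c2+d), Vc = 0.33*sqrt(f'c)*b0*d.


b0 = 2*(422 + 199) + 2*(366 + 199) = 2372 mm
Vc = 0.33 * sqrt(35) * 2372 * 199 / 1000
= 921.54 kN

921.54


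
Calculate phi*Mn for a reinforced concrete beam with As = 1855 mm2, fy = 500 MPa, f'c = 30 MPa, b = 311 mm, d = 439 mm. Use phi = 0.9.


a = As * fy / (0.85 * f'c * b)
= 1855 * 500 / (0.85 * 30 * 311)
= 116.9535 mm
Mn = As * fy * (d - a/2) / 10^6
= 352.9353 kN-m
phi*Mn = 0.9 * 352.9353 = 317.64 kN-m

317.64


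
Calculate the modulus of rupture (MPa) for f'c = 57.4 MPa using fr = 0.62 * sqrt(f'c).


fr = 0.62 * sqrt(57.4)
= 4.697 MPa

4.697


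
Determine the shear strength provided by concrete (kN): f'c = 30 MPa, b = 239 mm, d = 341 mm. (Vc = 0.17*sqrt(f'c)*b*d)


Vc = 0.17 * sqrt(30) * 239 * 341 / 1000
= 75.89 kN

75.89


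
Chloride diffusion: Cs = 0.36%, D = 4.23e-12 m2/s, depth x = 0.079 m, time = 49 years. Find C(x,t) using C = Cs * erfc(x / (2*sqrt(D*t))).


t_seconds = 49 * 365.25 * 24 * 3600 = 1546322400.0 s
arg = 0.079 / (2 * sqrt(4.23e-12 * 1546322400.0))
= 0.4884
erfc(0.4884) = 0.4898
C = 0.36 * 0.4898 = 0.1763%

0.1763


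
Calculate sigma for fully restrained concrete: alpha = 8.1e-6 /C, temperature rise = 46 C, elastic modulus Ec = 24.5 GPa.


sigma = alpha * dT * Ec
= 8.1e-6 * 46 * 24.5 * 1000
= 9.129 MPa

9.129


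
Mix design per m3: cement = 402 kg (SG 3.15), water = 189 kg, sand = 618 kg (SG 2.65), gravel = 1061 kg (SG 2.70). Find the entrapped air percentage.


Vol cement = 402 / (3.15 * 1000) = 0.127619 m3
Vol water = 189 / 1000 = 0.189 m3
Vol sand = 618 / (2.65 * 1000) = 0.233208 m3
Vol gravel = 1061 / (2.70 * 1000) = 0.392963 m3
Total solid + water volume = 0.94279 m3
Air = (1 - 0.94279) * 100 = 5.72%

5.72


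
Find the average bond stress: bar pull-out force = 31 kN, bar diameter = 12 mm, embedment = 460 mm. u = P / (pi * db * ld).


u = P / (pi * db * ld)
= 31 * 1000 / (pi * 12 * 460)
= 1.788 MPa

1.788


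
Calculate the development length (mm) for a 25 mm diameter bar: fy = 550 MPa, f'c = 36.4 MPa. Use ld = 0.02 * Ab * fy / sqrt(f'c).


Ab = pi * 25^2 / 4 = 490.874 mm2
ld = 0.02 * 490.874 * 550 / sqrt(36.4)
= 895.0 mm

895.0


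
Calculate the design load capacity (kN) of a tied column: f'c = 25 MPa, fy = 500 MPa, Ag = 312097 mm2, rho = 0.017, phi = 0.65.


Ast = rho * Ag = 0.017 * 312097 = 5305.649 mm2
phi*Pn = 0.65 * 0.80 * (0.85 * 25 * (312097 - 5305.649) + 500 * 5305.649) / 1000
= 4769.51 kN

4769.51


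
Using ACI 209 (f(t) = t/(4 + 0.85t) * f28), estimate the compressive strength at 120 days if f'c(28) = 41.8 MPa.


f(120) = 120 / (4 + 0.85 * 120) * 41.8
= 120 / 106.0 * 41.8
= 47.32 MPa

47.32


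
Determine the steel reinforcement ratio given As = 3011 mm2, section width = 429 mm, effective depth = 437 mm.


rho = As / (b * d)
= 3011 / (429 * 437)
= 0.0161

0.0161


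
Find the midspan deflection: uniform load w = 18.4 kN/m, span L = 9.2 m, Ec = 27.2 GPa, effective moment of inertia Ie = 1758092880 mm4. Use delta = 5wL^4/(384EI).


Convert: L = 9.2 m = 9200 mm, Ec = 27.2 GPa = 27200 MPa
delta = 5 * 18.4 * 9200^4 / (384 * 27200 * 1758092880)
= 35.89 mm

35.89


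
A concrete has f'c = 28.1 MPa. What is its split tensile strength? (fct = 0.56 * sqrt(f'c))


fct = 0.56 * sqrt(28.1)
= 0.56 * 5.301
= 2.969 MPa

2.969


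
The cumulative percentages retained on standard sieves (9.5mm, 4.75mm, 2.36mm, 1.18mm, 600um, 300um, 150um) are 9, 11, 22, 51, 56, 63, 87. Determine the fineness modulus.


FM = sum(cumulative % retained) / 100
= 299 / 100
= 2.99

2.99


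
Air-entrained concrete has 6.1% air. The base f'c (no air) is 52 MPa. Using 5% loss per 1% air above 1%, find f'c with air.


Strength loss = (6.1 - 1) * 5 = 25.5%
f'c = 52 * (1 - 25.5/100)
= 38.74 MPa

38.74


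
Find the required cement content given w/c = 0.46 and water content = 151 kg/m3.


Cement = water / (w/c)
= 151 / 0.46
= 328.3 kg/m3

328.3


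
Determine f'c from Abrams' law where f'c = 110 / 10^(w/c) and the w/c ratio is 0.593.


f'c = 110 / 10^0.593
= 110 / 3.917
= 28.08 MPa

28.08


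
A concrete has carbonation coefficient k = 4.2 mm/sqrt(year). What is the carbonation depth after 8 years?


depth = k * sqrt(t)
= 4.2 * sqrt(8)
= 11.88 mm

11.88


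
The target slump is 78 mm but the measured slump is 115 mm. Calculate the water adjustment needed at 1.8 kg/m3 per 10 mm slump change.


Difference = 78 - 115 = -37 mm
Water adjustment = -37 * 1.8 / 10 = -6.7 kg/m3

-6.7


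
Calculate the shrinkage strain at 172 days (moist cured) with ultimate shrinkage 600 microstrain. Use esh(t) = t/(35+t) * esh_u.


esh(172) = 172 / (35 + 172) * 600
= 172 / 207 * 600
= 498.6 microstrain

498.6


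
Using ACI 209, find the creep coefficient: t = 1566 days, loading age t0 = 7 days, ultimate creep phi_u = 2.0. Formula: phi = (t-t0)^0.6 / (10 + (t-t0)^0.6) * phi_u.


dt = 1566 - 7 = 1559
phi = 1559^0.6 / (10 + 1559^0.6) * 2.0
= 1.783

1.783


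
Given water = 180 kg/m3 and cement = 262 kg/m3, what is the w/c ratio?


w/c = water / cement
w/c = 180 / 262 = 0.687

0.687


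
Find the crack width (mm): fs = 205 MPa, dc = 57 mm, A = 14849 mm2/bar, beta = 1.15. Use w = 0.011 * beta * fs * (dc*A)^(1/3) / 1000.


w = 0.011 * beta * fs * (dc * A)^(1/3) / 1000
= 0.011 * 1.15 * 205 * (57 * 14849)^(1/3) / 1000
= 0.245 mm

0.245


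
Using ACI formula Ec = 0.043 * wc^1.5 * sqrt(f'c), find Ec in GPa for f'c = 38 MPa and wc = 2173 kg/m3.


Ec = 0.043 * 2173^1.5 * sqrt(38) / 1000
= 26.85 GPa

26.85


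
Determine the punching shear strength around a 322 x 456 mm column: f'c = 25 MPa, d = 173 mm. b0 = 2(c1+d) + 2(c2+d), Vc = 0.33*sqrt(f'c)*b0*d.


b0 = 2*(322 + 173) + 2*(456 + 173) = 2248 mm
Vc = 0.33 * sqrt(25) * 2248 * 173 / 1000
= 641.69 kN

641.69


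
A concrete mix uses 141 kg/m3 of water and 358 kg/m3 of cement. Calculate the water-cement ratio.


w/c = water / cement
w/c = 141 / 358 = 0.394

0.394


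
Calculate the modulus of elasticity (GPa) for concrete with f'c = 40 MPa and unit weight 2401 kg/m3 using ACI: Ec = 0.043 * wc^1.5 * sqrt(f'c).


Ec = 0.043 * 2401^1.5 * sqrt(40) / 1000
= 32.0 GPa

32.0


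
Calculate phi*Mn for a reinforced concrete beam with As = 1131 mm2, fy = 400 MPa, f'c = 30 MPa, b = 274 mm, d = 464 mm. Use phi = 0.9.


a = As * fy / (0.85 * f'c * b)
= 1131 * 400 / (0.85 * 30 * 274)
= 64.7488 mm
Mn = As * fy * (d - a/2) / 10^6
= 195.2674 kN-m
phi*Mn = 0.9 * 195.2674 = 175.74 kN-m

175.74


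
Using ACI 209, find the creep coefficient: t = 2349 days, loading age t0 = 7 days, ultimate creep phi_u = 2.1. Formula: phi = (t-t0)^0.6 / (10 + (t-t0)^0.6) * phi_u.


dt = 2349 - 7 = 2342
phi = 2342^0.6 / (10 + 2342^0.6) * 2.1
= 1.918

1.918


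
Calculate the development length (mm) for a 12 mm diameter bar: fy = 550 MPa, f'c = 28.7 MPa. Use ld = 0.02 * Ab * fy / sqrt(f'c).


Ab = pi * 12^2 / 4 = 113.097 mm2
ld = 0.02 * 113.097 * 550 / sqrt(28.7)
= 232.2 mm

232.2


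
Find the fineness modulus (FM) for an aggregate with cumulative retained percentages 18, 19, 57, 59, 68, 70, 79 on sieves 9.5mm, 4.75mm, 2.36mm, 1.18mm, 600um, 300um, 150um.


FM = sum(cumulative % retained) / 100
= 370 / 100
= 3.7

3.7


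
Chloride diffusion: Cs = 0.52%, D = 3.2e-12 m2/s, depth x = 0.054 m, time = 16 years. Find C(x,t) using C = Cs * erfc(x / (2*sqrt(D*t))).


t_seconds = 16 * 365.25 * 24 * 3600 = 504921600.0 s
arg = 0.054 / (2 * sqrt(3.2e-12 * 504921600.0))
= 0.6717
erfc(0.6717) = 0.3421
C = 0.52 * 0.3421 = 0.1779%

0.1779


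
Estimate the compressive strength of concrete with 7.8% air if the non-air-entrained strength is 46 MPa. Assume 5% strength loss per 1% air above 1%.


Strength loss = (7.8 - 1) * 5 = 34.0%
f'c = 46 * (1 - 34.0/100)
= 30.36 MPa

30.36


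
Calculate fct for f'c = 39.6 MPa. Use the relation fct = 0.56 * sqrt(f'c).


fct = 0.56 * sqrt(39.6)
= 0.56 * 6.293
= 3.524 MPa

3.524


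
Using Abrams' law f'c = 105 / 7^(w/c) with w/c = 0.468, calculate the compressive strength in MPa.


f'c = 105 / 7^0.468
= 105 / 2.486
= 42.24 MPa

42.24


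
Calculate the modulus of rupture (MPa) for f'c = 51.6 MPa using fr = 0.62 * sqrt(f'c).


fr = 0.62 * sqrt(51.6)
= 4.454 MPa

4.454


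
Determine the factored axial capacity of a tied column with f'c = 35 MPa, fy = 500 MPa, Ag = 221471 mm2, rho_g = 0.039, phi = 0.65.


Ast = rho * Ag = 0.039 * 221471 = 8637.369 mm2
phi*Pn = 0.65 * 0.80 * (0.85 * 35 * (221471 - 8637.369) + 500 * 8637.369) / 1000
= 5538.25 kN

5538.25


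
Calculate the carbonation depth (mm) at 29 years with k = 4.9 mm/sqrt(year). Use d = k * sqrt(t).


depth = k * sqrt(t)
= 4.9 * sqrt(29)
= 26.39 mm

26.39


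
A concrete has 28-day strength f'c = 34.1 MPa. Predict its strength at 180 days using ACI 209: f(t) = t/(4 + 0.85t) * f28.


f(180) = 180 / (4 + 0.85 * 180) * 34.1
= 180 / 157.0 * 34.1
= 39.1 MPa

39.1


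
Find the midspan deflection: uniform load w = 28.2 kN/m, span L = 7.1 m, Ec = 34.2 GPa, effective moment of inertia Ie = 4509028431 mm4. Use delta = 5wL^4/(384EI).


Convert: L = 7.1 m = 7100 mm, Ec = 34.2 GPa = 34200 MPa
delta = 5 * 28.2 * 7100^4 / (384 * 34200 * 4509028431)
= 6.05 mm

6.05


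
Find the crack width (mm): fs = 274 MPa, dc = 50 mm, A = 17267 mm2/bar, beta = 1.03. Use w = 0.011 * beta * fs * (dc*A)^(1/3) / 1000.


w = 0.011 * beta * fs * (dc * A)^(1/3) / 1000
= 0.011 * 1.03 * 274 * (50 * 17267)^(1/3) / 1000
= 0.296 mm

0.296


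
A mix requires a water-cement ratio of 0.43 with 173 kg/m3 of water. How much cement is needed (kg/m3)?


Cement = water / (w/c)
= 173 / 0.43
= 402.3 kg/m3

402.3


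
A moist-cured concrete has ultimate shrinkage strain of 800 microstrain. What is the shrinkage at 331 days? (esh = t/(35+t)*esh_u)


esh(331) = 331 / (35 + 331) * 800
= 331 / 366 * 800
= 723.5 microstrain

723.5


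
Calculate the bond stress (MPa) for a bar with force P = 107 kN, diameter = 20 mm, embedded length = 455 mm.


u = P / (pi * db * ld)
= 107 * 1000 / (pi * 20 * 455)
= 3.743 MPa

3.743


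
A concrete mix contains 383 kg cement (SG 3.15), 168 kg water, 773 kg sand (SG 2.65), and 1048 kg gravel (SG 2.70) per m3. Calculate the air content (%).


Vol cement = 383 / (3.15 * 1000) = 0.121587 m3
Vol water = 168 / 1000 = 0.168 m3
Vol sand = 773 / (2.65 * 1000) = 0.291698 m3
Vol gravel = 1048 / (2.70 * 1000) = 0.388148 m3
Total solid + water volume = 0.969434 m3
Air = (1 - 0.969434) * 100 = 3.06%

3.06


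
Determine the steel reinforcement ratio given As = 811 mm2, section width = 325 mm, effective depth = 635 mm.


rho = As / (b * d)
= 811 / (325 * 635)
= 0.0039

0.0039


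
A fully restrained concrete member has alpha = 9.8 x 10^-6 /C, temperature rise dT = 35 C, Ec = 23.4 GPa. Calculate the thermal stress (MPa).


sigma = alpha * dT * Ec
= 9.8e-6 * 35 * 23.4 * 1000
= 8.026 MPa

8.026


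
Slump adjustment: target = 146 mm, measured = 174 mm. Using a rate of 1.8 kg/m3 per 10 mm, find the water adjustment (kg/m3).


Difference = 146 - 174 = -28 mm
Water adjustment = -28 * 1.8 / 10 = -5.0 kg/m3

-5.0


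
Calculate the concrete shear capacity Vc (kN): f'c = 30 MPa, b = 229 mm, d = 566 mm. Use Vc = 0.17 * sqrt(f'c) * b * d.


Vc = 0.17 * sqrt(30) * 229 * 566 / 1000
= 120.69 kN

120.69
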